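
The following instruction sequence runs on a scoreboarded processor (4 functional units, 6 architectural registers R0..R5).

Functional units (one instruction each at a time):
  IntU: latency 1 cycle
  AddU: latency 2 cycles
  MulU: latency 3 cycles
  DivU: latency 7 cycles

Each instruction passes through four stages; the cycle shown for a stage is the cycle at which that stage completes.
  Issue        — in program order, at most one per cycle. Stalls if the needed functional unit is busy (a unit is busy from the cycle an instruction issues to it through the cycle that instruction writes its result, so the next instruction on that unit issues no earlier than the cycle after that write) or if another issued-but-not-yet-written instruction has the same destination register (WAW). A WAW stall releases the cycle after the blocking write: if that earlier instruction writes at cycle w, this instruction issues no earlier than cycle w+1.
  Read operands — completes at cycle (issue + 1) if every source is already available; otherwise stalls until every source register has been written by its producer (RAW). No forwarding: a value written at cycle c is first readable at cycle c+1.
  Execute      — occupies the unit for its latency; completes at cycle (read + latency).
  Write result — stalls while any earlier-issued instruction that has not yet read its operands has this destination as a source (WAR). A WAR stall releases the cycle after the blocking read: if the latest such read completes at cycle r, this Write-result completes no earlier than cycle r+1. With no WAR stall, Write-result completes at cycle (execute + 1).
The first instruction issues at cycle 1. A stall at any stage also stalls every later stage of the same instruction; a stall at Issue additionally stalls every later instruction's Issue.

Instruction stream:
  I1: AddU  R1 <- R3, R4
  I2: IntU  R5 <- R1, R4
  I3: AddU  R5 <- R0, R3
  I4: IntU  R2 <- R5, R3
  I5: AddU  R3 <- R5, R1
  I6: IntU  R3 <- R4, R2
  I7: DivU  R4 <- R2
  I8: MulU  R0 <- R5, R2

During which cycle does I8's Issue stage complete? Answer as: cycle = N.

cycle = 21

t=1  I1→AddU
t=2  I1 RO; I2→IntU
t=4  I1 EX
t=5  I1 WR R1
t=6  I2 RO
t=7  I2 EX
t=8  I2 WR R5
t=9  I3→AddU
t=10  I3 RO; I4→IntU
t=12  I3 EX
t=13  I3 WR R5
t=14  I4 RO; I5→AddU
t=15  I4 EX; I5 RO
t=16  I4 WR R2
t=17  I5 EX
t=18  I5 WR R3
t=19  I6→IntU
t=20  I6 RO; I7→DivU
t=21  I6 EX; I7 RO; I8→MulU
t=22  I6 WR R3; I8 RO
t=25  I8 EX
t=26  I8 WR R0
t=28  I7 EX
t=29  I7 WR R4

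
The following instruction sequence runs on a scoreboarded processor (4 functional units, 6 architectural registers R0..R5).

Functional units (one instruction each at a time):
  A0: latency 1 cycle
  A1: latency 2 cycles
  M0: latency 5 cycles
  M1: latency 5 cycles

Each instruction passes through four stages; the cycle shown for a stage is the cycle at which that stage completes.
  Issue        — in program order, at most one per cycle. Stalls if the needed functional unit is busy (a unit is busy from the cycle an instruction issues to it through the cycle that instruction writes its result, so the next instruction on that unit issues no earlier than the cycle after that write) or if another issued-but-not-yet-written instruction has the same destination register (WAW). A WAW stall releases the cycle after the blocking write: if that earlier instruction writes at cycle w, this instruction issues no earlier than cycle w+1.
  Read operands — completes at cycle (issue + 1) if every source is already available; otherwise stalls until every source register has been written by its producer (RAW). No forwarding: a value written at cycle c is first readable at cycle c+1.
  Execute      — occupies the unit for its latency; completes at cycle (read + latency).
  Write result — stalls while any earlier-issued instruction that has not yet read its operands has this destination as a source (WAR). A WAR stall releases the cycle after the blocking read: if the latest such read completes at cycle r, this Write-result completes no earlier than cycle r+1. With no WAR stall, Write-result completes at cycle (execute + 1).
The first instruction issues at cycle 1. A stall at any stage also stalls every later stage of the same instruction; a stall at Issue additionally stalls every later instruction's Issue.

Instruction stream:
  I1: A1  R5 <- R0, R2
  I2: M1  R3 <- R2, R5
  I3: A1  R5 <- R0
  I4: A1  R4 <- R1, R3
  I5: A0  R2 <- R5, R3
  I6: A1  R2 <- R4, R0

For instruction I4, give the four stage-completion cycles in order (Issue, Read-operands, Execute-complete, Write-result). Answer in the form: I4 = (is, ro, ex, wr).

I4 = (11, 13, 15, 16)

t=1  issue I1 (A1)
t=2  I1 read-ops | issue I2 (M1)
t=4  I1 finished on A1
t=5  I1→R5
t=6  I2 read-ops | issue I3 (A1)
t=7  I3 read-ops
t=9  I3 finished on A1
t=10  I3→R5
t=11  I2 finished on M1 | issue I4 (A1)
t=12  I2→R3 | issue I5 (A0)
t=13  I4 read-ops | I5 read-ops
t=14  I5 finished on A0
t=15  I4 finished on A1 | I5→R2
t=16  I4→R4
t=17  issue I6 (A1)
t=18  I6 read-ops
t=20  I6 finished on A1
t=21  I6→R2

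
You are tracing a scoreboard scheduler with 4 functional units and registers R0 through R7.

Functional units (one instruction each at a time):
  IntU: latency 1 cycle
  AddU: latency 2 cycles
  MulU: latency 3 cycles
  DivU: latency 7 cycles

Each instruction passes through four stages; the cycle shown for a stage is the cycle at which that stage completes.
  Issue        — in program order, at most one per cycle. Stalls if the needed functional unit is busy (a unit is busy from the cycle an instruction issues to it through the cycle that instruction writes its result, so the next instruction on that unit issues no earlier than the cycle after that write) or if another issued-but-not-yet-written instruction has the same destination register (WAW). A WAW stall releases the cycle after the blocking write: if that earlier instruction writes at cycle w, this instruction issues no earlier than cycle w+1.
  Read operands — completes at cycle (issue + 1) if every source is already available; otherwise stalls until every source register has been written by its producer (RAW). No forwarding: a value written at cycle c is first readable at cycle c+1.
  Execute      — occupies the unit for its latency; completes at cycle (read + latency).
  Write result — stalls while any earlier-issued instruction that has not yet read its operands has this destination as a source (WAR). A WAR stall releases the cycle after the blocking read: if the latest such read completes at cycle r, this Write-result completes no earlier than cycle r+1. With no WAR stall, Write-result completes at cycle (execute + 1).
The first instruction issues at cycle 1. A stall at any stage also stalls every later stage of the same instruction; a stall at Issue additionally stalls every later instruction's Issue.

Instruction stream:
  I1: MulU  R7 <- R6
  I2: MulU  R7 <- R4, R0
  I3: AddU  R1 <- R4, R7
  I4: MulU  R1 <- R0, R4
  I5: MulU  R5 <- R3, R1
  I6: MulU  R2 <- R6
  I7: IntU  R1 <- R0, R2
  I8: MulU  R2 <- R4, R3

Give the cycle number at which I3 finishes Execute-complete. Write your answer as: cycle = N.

I1  is:1  ro:2  ex:5  wr:6
I2  is:7  ro:8  ex:11  wr:12  — struct: MulU busy until I1 writes@6
I3  is:8  ro:13  ex:15  wr:16  — RAW R7: wait I2 write@12
I4  is:17  ro:18  ex:21  wr:22  — WAW R1: wait I3 write@16
I5  is:23  ro:24  ex:27  wr:28  — struct: MulU busy until I4 writes@22
I6  is:29  ro:30  ex:33  wr:34  — struct: MulU busy until I5 writes@28
I7  is:30  ro:35  ex:36  wr:37  — RAW R2: wait I6 write@34
I8  is:35  ro:36  ex:39  wr:40  — struct: MulU busy until I6 writes@34

cycle = 15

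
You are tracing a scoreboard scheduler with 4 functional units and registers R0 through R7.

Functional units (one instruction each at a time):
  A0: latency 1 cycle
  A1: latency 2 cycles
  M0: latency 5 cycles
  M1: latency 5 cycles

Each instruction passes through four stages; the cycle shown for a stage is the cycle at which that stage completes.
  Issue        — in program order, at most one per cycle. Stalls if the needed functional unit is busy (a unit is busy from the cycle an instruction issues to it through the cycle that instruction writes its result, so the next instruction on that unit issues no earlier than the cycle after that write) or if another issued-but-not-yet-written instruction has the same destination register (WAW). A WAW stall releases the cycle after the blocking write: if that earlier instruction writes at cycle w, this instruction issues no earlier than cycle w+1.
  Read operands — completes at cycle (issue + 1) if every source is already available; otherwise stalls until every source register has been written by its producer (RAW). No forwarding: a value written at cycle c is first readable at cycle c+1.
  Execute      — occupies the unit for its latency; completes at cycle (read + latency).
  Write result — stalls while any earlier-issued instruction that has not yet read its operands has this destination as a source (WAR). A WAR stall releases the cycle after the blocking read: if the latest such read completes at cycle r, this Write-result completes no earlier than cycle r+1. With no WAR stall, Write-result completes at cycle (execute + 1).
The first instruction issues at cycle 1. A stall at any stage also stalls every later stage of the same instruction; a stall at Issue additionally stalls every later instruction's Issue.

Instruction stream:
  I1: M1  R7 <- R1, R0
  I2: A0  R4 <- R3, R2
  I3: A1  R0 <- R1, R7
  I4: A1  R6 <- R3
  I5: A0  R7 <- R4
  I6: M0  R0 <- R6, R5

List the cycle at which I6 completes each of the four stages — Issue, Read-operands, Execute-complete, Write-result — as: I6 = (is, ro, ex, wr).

I1 -> (1, 2, 7, 8)
I2 -> (2, 3, 4, 5)
I3 -> (3, 9, 11, 12)  // RAW R7: wait I1 write@8
I4 -> (13, 14, 16, 17)  // struct: A1 busy until I3 writes@12
I5 -> (14, 15, 16, 17)
I6 -> (15, 18, 23, 24)  // RAW R6: wait I4 write@17

I6 = (15, 18, 23, 24)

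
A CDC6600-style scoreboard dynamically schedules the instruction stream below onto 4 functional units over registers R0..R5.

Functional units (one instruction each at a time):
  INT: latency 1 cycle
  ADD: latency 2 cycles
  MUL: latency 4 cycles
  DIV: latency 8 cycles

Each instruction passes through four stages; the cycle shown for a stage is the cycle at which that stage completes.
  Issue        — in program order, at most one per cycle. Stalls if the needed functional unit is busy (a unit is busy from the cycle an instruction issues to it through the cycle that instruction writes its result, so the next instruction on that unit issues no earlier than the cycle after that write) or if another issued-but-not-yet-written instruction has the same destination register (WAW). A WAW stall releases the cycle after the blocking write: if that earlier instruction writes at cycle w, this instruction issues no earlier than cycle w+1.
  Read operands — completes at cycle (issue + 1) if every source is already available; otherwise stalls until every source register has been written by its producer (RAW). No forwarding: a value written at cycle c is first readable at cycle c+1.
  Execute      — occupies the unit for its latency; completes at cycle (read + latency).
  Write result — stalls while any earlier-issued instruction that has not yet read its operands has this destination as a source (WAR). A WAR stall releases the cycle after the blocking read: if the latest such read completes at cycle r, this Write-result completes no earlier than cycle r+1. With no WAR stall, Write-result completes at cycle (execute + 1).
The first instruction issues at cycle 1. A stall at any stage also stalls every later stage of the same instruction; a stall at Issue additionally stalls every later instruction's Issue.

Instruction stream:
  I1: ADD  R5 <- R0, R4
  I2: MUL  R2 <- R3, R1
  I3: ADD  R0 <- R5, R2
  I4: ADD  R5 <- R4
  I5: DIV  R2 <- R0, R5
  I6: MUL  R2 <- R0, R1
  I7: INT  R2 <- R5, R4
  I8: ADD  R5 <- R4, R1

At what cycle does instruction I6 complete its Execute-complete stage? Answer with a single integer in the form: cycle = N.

cycle = 33

I1  is:1  ro:2  ex:4  wr:5
I2  is:2  ro:3  ex:7  wr:8
I3  is:6  ro:9  ex:11  wr:12  — struct: ADD busy until I1 writes@5, RAW R2: wait I2 write@8
I4  is:13  ro:14  ex:16  wr:17  — struct: ADD busy until I3 writes@12
I5  is:14  ro:18  ex:26  wr:27  — RAW R5: wait I4 write@17
I6  is:28  ro:29  ex:33  wr:34  — WAW R2: wait I5 write@27
I7  is:35  ro:36  ex:37  wr:38  — WAW R2: wait I6 write@34
I8  is:36  ro:37  ex:39  wr:40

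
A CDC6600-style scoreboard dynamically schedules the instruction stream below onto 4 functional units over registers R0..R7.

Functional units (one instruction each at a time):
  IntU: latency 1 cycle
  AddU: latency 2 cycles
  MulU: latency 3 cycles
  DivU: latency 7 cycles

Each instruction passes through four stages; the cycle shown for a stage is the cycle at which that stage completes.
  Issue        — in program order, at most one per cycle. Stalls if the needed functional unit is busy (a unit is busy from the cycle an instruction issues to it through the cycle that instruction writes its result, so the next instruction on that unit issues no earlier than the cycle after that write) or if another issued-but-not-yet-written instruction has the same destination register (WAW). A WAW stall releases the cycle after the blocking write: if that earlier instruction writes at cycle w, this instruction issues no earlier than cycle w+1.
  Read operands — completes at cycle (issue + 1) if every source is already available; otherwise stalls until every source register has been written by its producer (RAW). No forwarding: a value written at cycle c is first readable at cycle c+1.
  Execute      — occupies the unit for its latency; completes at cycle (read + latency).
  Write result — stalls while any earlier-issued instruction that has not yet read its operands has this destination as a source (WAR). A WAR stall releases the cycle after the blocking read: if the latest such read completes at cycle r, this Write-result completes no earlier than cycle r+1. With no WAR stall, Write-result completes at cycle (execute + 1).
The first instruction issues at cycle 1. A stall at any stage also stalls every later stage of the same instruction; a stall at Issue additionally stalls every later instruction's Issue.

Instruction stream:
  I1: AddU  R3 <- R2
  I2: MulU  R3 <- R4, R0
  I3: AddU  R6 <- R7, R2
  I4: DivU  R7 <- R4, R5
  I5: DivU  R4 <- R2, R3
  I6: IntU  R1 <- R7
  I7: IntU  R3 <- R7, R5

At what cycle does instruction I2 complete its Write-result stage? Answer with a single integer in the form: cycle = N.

cycle = 11

t=1  I1→AddU
t=2  I1 RO
t=4  I1 EX
t=5  I1 WR R3
t=6  I2→MulU
t=7  I2 RO, I3→AddU
t=8  I3 RO, I4→DivU
t=9  I4 RO
t=10  I2 EX, I3 EX
t=11  I2 WR R3, I3 WR R6
t=16  I4 EX
t=17  I4 WR R7
t=18  I5→DivU
t=19  I5 RO, I6→IntU
t=20  I6 RO
t=21  I6 EX
t=22  I6 WR R1
t=23  I7→IntU
t=24  I7 RO
t=25  I7 EX
t=26  I5 EX, I7 WR R3
t=27  I5 WR R4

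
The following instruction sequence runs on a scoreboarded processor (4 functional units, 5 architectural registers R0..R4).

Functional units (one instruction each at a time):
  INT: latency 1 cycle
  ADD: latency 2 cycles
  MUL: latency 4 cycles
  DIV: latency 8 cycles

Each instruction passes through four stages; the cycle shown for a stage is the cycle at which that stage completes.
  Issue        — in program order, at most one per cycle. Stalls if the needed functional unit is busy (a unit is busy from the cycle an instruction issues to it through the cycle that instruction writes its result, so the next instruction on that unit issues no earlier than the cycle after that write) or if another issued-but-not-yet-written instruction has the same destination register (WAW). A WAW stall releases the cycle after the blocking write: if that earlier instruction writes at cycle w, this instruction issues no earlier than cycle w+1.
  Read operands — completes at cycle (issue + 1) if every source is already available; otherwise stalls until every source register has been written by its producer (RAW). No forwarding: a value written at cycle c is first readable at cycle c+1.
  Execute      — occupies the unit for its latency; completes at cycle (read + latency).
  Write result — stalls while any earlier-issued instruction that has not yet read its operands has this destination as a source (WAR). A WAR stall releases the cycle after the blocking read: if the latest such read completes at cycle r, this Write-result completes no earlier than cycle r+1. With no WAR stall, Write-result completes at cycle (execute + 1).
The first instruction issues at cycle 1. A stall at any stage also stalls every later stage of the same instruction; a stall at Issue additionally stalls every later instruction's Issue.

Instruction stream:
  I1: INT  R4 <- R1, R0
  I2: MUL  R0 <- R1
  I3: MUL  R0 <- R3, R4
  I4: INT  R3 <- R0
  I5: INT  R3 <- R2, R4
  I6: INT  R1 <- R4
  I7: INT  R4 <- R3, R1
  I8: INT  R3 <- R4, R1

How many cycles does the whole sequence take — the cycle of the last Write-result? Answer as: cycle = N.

cycle = 34

I1  is:1  ro:2  ex:3  wr:4
I2  is:2  ro:3  ex:7  wr:8
I3  is:9  ro:10  ex:14  wr:15  — struct: MUL busy until I2 writes@8
I4  is:10  ro:16  ex:17  wr:18  — RAW R0: wait I3 write@15
I5  is:19  ro:20  ex:21  wr:22  — struct: INT busy until I4 writes@18
I6  is:23  ro:24  ex:25  wr:26  — struct: INT busy until I5 writes@22
I7  is:27  ro:28  ex:29  wr:30  — struct: INT busy until I6 writes@26
I8  is:31  ro:32  ex:33  wr:34  — struct: INT busy until I7 writes@30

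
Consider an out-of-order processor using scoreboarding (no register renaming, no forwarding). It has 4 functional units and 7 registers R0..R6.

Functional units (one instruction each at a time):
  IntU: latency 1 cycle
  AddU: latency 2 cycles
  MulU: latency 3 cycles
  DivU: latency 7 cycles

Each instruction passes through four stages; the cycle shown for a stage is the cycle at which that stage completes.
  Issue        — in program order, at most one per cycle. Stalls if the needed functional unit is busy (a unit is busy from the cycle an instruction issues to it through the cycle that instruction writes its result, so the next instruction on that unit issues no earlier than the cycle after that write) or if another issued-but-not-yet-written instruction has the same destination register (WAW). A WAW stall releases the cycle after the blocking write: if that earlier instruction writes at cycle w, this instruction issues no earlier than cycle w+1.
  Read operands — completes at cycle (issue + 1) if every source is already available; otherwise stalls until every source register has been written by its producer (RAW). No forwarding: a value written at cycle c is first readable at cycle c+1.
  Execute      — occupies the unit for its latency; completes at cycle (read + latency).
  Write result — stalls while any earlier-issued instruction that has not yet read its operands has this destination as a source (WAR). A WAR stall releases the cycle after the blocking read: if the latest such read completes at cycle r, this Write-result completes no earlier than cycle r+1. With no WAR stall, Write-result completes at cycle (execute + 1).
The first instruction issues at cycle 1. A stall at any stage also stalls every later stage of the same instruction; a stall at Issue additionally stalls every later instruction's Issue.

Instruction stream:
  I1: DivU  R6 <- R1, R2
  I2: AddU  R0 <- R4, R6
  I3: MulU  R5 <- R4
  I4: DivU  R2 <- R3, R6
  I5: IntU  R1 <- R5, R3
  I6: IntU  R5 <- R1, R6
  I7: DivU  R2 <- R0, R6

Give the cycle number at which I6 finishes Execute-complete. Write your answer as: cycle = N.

cycle = 18

c1: issue I1 (DivU)
c2: I1 read-ops; issue I2 (AddU)
c3: issue I3 (MulU)
c4: I3 read-ops
c7: I3 finished on MulU
c8: I3→R5
c9: I1 finished on DivU
c10: I1→R6
c11: I2 read-ops; issue I4 (DivU)
c12: I4 read-ops; issue I5 (IntU)
c13: I2 finished on AddU; I5 read-ops
c14: I2→R0; I5 finished on IntU
c15: I5→R1
c16: issue I6 (IntU)
c17: I6 read-ops
c18: I6 finished on IntU
c19: I4 finished on DivU; I6→R5
c20: I4→R2
c21: issue I7 (DivU)
c22: I7 read-ops
c29: I7 finished on DivU
c30: I7→R2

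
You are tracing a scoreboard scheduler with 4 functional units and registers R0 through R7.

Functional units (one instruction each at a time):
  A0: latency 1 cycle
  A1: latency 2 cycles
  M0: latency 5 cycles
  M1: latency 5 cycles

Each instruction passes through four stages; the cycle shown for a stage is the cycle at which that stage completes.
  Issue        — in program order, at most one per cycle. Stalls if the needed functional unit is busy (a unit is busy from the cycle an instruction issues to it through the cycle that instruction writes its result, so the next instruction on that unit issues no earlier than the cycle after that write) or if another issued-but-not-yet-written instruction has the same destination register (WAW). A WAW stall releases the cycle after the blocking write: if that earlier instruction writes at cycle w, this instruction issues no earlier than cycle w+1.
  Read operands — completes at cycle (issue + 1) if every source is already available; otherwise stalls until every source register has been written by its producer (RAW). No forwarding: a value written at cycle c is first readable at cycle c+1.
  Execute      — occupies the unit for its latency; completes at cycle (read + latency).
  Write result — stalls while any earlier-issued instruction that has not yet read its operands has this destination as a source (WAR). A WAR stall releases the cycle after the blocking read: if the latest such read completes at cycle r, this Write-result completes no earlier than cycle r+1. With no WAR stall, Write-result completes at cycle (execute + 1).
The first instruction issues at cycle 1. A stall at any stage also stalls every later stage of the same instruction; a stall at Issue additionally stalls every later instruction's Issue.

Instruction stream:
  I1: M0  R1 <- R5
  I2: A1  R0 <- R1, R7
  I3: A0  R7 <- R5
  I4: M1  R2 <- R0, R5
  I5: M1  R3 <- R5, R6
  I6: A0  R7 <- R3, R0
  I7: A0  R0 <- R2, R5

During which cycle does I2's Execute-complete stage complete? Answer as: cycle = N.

cycle = 11

c1: I1 dispatched to M0
c2: I1 operands ready, I2 dispatched to A1
c3: I3 dispatched to A0
c4: I3 operands ready, I4 dispatched to M1
c5: I3 complete
c7: I1 complete
c8: R1←I1
c9: I2 operands ready
c10: R7←I3
c11: I2 complete
c12: R0←I2
c13: I4 operands ready
c18: I4 complete
c19: R2←I4
c20: I5 dispatched to M1
c21: I5 operands ready, I6 dispatched to A0
c26: I5 complete
c27: R3←I5
c28: I6 operands ready
c29: I6 complete
c30: R7←I6
c31: I7 dispatched to A0
c32: I7 operands ready
c33: I7 complete
c34: R0←I7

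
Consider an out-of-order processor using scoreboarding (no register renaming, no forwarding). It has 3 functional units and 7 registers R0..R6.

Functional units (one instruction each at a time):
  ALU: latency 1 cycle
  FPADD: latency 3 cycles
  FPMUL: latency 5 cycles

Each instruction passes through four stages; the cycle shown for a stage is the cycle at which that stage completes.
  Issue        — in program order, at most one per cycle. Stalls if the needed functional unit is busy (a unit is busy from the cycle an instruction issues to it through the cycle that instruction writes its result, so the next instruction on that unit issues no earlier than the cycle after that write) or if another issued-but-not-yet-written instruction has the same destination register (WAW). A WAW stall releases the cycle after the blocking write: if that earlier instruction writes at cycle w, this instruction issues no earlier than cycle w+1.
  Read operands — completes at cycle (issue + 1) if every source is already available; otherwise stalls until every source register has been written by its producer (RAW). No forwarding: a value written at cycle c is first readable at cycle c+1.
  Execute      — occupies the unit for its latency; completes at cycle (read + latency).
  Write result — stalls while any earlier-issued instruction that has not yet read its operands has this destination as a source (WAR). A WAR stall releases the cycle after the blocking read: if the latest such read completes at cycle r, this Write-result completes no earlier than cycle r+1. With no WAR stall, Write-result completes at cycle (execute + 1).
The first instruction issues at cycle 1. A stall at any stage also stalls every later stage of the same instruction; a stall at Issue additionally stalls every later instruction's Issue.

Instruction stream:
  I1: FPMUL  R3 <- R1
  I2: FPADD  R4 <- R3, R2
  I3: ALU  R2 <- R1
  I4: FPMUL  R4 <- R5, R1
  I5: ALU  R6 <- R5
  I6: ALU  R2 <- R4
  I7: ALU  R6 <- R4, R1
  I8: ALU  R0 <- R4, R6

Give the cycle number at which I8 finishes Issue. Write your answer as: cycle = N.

[1] I1 issues→FPMUL
[2] I1 reads; I2 issues→FPADD
[3] I3 issues→ALU
[4] I3 reads
[5] I3 exec-done
[7] I1 exec-done
[8] I1 writes R3
[9] I2 reads
[10] I3 writes R2
[12] I2 exec-done
[13] I2 writes R4
[14] I4 issues→FPMUL
[15] I4 reads; I5 issues→ALU
[16] I5 reads
[17] I5 exec-done
[18] I5 writes R6
[19] I6 issues→ALU
[20] I4 exec-done
[21] I4 writes R4
[22] I6 reads
[23] I6 exec-done
[24] I6 writes R2
[25] I7 issues→ALU
[26] I7 reads
[27] I7 exec-done
[28] I7 writes R6
[29] I8 issues→ALU
[30] I8 reads
[31] I8 exec-done
[32] I8 writes R0

cycle = 29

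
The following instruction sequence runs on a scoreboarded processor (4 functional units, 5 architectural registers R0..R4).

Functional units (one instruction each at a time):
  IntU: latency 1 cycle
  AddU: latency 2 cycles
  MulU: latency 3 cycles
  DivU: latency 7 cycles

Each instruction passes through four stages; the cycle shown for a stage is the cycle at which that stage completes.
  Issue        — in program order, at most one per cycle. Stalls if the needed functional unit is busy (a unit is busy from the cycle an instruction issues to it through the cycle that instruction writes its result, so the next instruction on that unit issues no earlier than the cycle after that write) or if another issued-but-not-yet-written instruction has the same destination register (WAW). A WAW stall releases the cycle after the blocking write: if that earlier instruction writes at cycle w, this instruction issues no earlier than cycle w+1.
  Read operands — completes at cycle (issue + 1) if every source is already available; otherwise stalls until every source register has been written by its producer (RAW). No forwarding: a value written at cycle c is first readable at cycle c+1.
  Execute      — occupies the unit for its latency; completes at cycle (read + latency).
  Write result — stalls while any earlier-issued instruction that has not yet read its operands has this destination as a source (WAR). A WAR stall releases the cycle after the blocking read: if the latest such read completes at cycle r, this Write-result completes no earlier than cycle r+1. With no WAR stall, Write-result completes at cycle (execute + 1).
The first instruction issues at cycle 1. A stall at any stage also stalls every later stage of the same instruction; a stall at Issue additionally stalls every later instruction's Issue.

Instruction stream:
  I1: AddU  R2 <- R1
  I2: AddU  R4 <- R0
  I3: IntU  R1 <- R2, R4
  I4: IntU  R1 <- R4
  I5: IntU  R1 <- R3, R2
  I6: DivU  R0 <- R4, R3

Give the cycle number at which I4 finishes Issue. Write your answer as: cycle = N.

cycle = 14

  I1 | 1 | 2 | 4 | 5
  I2 | 6 | 7 | 9 | 10   struct: AddU busy until I1 writes@5
  I3 | 7 | 11 | 12 | 13   RAW R4: wait I2 write@10
  I4 | 14 | 15 | 16 | 17   struct: IntU busy until I3 writes@13
  I5 | 18 | 19 | 20 | 21   struct: IntU busy until I4 writes@17
  I6 | 19 | 20 | 27 | 28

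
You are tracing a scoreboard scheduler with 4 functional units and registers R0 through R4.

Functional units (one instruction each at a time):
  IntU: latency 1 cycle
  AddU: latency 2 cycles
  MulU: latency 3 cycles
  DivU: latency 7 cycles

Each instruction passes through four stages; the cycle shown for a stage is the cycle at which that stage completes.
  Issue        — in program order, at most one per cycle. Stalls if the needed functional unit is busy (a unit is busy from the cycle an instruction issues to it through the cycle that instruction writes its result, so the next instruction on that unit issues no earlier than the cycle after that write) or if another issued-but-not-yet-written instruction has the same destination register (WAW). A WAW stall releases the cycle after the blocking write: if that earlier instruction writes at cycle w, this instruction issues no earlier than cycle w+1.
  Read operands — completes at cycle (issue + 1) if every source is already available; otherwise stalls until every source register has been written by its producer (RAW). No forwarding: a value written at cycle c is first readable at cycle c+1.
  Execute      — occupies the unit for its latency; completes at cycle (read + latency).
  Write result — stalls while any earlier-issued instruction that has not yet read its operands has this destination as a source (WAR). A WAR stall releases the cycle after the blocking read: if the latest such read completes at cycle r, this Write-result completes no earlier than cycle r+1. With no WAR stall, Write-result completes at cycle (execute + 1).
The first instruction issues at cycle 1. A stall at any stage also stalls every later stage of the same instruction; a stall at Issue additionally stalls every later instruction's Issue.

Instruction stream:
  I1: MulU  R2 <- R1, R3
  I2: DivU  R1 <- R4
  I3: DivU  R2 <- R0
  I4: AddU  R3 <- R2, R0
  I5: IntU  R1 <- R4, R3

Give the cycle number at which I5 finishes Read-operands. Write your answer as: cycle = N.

cycle = 26

I1: IS=1 RO=2 EX=5 WR=6
I2: IS=2 RO=3 EX=10 WR=11
I3: IS=12 RO=13 EX=20 WR=21  [struct: DivU busy until I2 writes@11]
I4: IS=13 RO=22 EX=24 WR=25  [RAW R2: wait I3 write@21]
I5: IS=14 RO=26 EX=27 WR=28  [RAW R3: wait I4 write@25]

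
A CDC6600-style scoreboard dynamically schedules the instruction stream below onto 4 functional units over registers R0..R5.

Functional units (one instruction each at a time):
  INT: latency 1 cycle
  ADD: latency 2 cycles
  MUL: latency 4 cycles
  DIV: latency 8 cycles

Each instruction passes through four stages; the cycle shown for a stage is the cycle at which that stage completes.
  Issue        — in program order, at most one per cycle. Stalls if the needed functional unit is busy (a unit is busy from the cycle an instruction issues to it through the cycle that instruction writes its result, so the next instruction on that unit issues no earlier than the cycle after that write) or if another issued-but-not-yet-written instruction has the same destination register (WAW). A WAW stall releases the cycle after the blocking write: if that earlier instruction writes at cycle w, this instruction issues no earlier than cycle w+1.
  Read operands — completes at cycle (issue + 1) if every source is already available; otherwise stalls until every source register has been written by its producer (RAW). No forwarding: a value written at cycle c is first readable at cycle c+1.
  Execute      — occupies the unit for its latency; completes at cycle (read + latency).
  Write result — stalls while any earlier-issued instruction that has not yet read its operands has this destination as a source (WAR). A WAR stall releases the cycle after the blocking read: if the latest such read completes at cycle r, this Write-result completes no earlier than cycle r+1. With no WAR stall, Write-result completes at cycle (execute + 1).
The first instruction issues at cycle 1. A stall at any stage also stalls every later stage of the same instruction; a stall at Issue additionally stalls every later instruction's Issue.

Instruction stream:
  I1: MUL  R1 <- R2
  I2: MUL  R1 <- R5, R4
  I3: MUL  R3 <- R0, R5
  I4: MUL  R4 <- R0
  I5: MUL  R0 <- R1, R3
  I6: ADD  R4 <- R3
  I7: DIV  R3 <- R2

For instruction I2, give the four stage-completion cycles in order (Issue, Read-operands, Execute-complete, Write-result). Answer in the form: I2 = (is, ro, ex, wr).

I2 = (8, 9, 13, 14)

c1: I1 issues→MUL
c2: I1 reads
c6: I1 exec-done
c7: I1 writes R1
c8: I2 issues→MUL
c9: I2 reads
c13: I2 exec-done
c14: I2 writes R1
c15: I3 issues→MUL
c16: I3 reads
c20: I3 exec-done
c21: I3 writes R3
c22: I4 issues→MUL
c23: I4 reads
c27: I4 exec-done
c28: I4 writes R4
c29: I5 issues→MUL
c30: I5 reads, I6 issues→ADD
c31: I6 reads, I7 issues→DIV
c32: I7 reads
c33: I6 exec-done
c34: I5 exec-done, I6 writes R4
c35: I5 writes R0
c40: I7 exec-done
c41: I7 writes R3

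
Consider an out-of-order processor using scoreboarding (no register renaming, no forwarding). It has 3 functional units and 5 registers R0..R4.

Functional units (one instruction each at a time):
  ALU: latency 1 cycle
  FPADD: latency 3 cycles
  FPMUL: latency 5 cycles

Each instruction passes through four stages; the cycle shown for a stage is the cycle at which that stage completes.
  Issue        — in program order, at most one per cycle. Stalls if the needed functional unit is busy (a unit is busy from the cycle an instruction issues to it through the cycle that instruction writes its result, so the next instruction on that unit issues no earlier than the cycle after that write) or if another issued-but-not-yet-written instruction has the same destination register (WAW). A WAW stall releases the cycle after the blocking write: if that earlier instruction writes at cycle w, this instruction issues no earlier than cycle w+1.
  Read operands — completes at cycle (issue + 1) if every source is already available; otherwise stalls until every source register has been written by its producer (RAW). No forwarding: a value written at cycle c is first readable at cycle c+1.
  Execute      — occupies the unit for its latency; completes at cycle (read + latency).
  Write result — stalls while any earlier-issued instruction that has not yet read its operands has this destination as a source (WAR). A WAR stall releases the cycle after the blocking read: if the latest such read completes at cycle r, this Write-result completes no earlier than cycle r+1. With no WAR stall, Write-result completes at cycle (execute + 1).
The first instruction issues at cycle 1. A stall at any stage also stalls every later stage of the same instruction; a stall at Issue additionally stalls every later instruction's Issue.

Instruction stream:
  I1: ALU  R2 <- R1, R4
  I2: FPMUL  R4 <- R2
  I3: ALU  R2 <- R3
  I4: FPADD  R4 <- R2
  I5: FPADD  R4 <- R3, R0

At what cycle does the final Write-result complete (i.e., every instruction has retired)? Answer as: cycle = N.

cycle = 23

c1: I1 dispatched to ALU
c2: I1 operands ready · I2 dispatched to FPMUL
c3: I1 complete
c4: R2←I1
c5: I2 operands ready · I3 dispatched to ALU
c6: I3 operands ready
c7: I3 complete
c8: R2←I3
c10: I2 complete
c11: R4←I2
c12: I4 dispatched to FPADD
c13: I4 operands ready
c16: I4 complete
c17: R4←I4
c18: I5 dispatched to FPADD
c19: I5 operands ready
c22: I5 complete
c23: R4←I5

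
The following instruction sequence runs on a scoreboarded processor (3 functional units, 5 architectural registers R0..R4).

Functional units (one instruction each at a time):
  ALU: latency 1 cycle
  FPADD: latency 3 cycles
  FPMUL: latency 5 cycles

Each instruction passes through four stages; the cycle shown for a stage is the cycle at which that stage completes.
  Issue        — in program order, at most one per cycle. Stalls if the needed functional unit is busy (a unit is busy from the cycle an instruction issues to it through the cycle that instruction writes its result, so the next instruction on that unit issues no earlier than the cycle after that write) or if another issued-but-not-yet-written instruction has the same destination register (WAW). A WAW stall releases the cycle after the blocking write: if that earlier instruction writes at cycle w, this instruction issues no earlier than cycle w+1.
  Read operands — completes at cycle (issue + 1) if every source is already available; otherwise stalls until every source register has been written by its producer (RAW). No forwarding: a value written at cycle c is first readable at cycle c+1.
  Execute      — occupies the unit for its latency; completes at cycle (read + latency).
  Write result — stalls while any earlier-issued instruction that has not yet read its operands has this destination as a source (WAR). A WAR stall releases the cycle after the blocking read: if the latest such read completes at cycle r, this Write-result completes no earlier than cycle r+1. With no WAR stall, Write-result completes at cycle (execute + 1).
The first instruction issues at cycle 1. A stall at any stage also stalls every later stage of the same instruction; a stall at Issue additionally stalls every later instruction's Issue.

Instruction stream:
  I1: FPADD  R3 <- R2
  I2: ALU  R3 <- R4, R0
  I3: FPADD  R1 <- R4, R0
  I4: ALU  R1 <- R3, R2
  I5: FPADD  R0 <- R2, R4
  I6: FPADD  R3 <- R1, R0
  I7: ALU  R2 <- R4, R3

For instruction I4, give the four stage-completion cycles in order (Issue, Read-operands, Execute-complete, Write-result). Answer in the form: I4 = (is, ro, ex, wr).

I4 = (14, 15, 16, 17)

c1: I1 issues→FPADD
c2: I1 reads
c5: I1 exec-done
c6: I1 writes R3
c7: I2 issues→ALU
c8: I2 reads, I3 issues→FPADD
c9: I2 exec-done, I3 reads
c10: I2 writes R3
c12: I3 exec-done
c13: I3 writes R1
c14: I4 issues→ALU
c15: I4 reads, I5 issues→FPADD
c16: I4 exec-done, I5 reads
c17: I4 writes R1
c19: I5 exec-done
c20: I5 writes R0
c21: I6 issues→FPADD
c22: I6 reads, I7 issues→ALU
c25: I6 exec-done
c26: I6 writes R3
c27: I7 reads
c28: I7 exec-done
c29: I7 writes R2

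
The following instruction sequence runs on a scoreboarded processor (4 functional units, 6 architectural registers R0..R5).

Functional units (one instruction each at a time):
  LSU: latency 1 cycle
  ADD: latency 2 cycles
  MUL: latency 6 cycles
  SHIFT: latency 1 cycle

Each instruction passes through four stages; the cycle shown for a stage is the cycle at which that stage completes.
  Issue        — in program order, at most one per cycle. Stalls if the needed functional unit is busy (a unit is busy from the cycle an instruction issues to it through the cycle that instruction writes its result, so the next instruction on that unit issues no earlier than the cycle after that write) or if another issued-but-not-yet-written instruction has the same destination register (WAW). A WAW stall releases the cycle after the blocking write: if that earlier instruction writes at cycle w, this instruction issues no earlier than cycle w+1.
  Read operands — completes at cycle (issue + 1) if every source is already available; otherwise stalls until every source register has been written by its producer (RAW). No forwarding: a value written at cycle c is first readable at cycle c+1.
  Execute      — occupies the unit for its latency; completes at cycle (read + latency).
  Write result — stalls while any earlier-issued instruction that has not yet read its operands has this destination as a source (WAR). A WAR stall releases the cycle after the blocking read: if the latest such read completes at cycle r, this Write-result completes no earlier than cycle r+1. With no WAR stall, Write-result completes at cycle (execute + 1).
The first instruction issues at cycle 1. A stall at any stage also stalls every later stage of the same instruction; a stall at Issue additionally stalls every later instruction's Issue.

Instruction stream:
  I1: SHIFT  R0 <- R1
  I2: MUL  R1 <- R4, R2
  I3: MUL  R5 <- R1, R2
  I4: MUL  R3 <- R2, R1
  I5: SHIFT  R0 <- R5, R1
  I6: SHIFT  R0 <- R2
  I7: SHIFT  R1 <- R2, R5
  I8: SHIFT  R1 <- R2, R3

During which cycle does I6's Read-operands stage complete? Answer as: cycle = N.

cycle = 26

[1] I1 issues→SHIFT
[2] I1 reads | I2 issues→MUL
[3] I1 exec-done | I2 reads
[4] I1 writes R0
[9] I2 exec-done
[10] I2 writes R1
[11] I3 issues→MUL
[12] I3 reads
[18] I3 exec-done
[19] I3 writes R5
[20] I4 issues→MUL
[21] I4 reads | I5 issues→SHIFT
[22] I5 reads
[23] I5 exec-done
[24] I5 writes R0
[25] I6 issues→SHIFT
[26] I6 reads
[27] I4 exec-done | I6 exec-done
[28] I4 writes R3 | I6 writes R0
[29] I7 issues→SHIFT
[30] I7 reads
[31] I7 exec-done
[32] I7 writes R1
[33] I8 issues→SHIFT
[34] I8 reads
[35] I8 exec-done
[36] I8 writes R1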